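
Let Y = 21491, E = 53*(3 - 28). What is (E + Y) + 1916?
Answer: 22082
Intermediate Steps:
E = -1325 (E = 53*(-25) = -1325)
(E + Y) + 1916 = (-1325 + 21491) + 1916 = 20166 + 1916 = 22082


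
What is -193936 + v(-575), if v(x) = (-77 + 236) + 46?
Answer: -193731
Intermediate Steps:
v(x) = 205 (v(x) = 159 + 46 = 205)
-193936 + v(-575) = -193936 + 205 = -193731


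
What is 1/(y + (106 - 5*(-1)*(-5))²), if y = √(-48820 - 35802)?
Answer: 6561/43131343 - I*√84622/43131343 ≈ 0.00015212 - 6.7445e-6*I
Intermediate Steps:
y = I*√84622 (y = √(-84622) = I*√84622 ≈ 290.9*I)
1/(y + (106 - 5*(-1)*(-5))²) = 1/(I*√84622 + (106 - 5*(-1)*(-5))²) = 1/(I*√84622 + (106 + 5*(-5))²) = 1/(I*√84622 + (106 - 25)²) = 1/(I*√84622 + 81²) = 1/(I*√84622 + 6561) = 1/(6561 + I*√84622)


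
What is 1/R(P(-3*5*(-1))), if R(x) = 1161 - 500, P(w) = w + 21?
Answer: 1/661 ≈ 0.0015129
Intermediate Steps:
P(w) = 21 + w
R(x) = 661
1/R(P(-3*5*(-1))) = 1/661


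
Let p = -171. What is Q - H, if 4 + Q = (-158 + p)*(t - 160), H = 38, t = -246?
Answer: 133532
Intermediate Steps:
Q = 133570 (Q = -4 + (-158 - 171)*(-246 - 160) = -4 - 329*(-406) = -4 + 133574 = 133570)
Q - H = 133570 - 1*38 = 133570 - 38 = 133532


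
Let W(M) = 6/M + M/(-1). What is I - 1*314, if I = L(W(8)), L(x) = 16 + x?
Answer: -1221/4 ≈ -305.25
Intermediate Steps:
W(M) = -M + 6/M (W(M) = 6/M + M*(-1) = 6/M - M = -M + 6/M)
I = 35/4 (I = 16 + (-1*8 + 6/8) = 16 + (-8 + 6*(1/8)) = 16 + (-8 + 3/4) = 16 - 29/4 = 35/4 ≈ 8.7500)
I - 1*314 = 35/4 - 1*314 = 35/4 - 314 = -1221/4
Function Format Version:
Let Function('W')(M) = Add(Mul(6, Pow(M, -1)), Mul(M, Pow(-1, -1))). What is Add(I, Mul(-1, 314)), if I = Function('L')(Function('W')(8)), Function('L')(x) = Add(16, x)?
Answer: Rational(-1221, 4) ≈ -305.25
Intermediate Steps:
Function('W')(M) = Add(Mul(-1, M), Mul(6, Pow(M, -1))) (Function('W')(M) = Add(Mul(6, Pow(M, -1)), Mul(M, -1)) = Add(Mul(6, Pow(M, -1)), Mul(-1, M)) = Add(Mul(-1, M), Mul(6, Pow(M, -1))))
I = Rational(35, 4) (I = Add(16, Add(Mul(-1, 8), Mul(6, Pow(8, -1)))) = Add(16, Add(-8, Mul(6, Rational(1, 8)))) = Add(16, Add(-8, Rational(3, 4))) = Add(16, Rational(-29, 4)) = Rational(35, 4) ≈ 8.7500)
Add(I, Mul(-1, 314)) = Add(Rational(35, 4), Mul(-1, 314)) = Add(Rational(35, 4), -314) = Rational(-1221, 4)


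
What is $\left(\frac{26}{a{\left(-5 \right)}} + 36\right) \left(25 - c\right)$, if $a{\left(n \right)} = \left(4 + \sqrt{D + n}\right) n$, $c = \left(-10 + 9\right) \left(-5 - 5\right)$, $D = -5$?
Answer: $528 + 3 i \sqrt{10} \approx 528.0 + 9.4868 i$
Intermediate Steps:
$c = 10$ ($c = \left(-1\right) \left(-10\right) = 10$)
$a{\left(n \right)} = n \left(4 + \sqrt{-5 + n}\right)$ ($a{\left(n \right)} = \left(4 + \sqrt{-5 + n}\right) n = n \left(4 + \sqrt{-5 + n}\right)$)
$\left(\frac{26}{a{\left(-5 \right)}} + 36\right) \left(25 - c\right) = \left(\frac{26}{\left(-5\right) \left(4 + \sqrt{-5 - 5}\right)} + 36\right) \left(25 - 10\right) = \left(\frac{26}{\left(-5\right) \left(4 + \sqrt{-10}\right)} + 36\right) \left(25 - 10\right) = \left(\frac{26}{\left(-5\right) \left(4 + i \sqrt{10}\right)} + 36\right) 15 = \left(\frac{26}{-20 - 5 i \sqrt{10}} + 36\right) 15 = \left(36 + \frac{26}{-20 - 5 i \sqrt{10}}\right) 15 = 540 + \frac{390}{-20 - 5 i \sqrt{10}}$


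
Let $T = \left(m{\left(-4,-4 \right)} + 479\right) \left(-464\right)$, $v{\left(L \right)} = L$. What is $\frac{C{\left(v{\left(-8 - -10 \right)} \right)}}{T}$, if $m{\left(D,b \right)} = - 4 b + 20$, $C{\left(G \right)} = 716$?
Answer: $- \frac{179}{59740} \approx -0.0029963$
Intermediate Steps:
$m{\left(D,b \right)} = 20 - 4 b$
$T = -238960$ ($T = \left(\left(20 - -16\right) + 479\right) \left(-464\right) = \left(\left(20 + 16\right) + 479\right) \left(-464\right) = \left(36 + 479\right) \left(-464\right) = 515 \left(-464\right) = -238960$)
$\frac{C{\left(v{\left(-8 - -10 \right)} \right)}}{T} = \frac{716}{-238960} = 716 \left(- \frac{1}{238960}\right) = - \frac{179}{59740}$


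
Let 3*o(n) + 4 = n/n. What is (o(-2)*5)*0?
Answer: 0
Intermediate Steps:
o(n) = -1 (o(n) = -4/3 + (n/n)/3 = -4/3 + (⅓)*1 = -4/3 + ⅓ = -1)
(o(-2)*5)*0 = -1*5*0 = -5*0 = 0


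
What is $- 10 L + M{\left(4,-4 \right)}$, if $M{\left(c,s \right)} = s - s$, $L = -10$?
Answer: $100$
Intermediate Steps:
$M{\left(c,s \right)} = 0$
$- 10 L + M{\left(4,-4 \right)} = \left(-10\right) \left(-10\right) + 0 = 100 + 0 = 100$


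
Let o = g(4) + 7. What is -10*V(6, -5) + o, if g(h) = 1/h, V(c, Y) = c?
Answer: -211/4 ≈ -52.750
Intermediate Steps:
o = 29/4 (o = 1/4 + 7 = 29/4 ≈ 7.2500)
-10*V(6, -5) + o = -10*6 + 29/4 = -60 + 29/4 = -211/4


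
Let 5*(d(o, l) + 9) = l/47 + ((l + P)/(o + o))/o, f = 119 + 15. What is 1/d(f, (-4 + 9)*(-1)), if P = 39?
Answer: -4219660/38065921 ≈ -0.11085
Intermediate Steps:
f = 134
d(o, l) = -9 + l/235 + (39 + l)/(10*o²) (d(o, l) = -9 + (l/47 + ((l + 39)/(o + o))/o)/5 = -9 + (l*(1/47) + ((39 + l)/((2*o)))/o)/5 = -9 + (l/47 + ((39 + l)*(1/(2*o)))/o)/5 = -9 + (l/47 + ((39 + l)/(2*o))/o)/5 = -9 + (l/47 + (39 + l)/(2*o²))/5 = -9 + (l/235 + (39 + l)/(10*o²)) = -9 + l/235 + (39 + l)/(10*o²))
1/d(f, (-4 + 9)*(-1)) = 1/((1/470)*(1833 + 47*((-4 + 9)*(-1)) + 2*134²*(-2115 + (-4 + 9)*(-1)))/134²) = 1/((1/470)*(1/17956)*(1833 + 47*(5*(-1)) + 2*17956*(-2115 + 5*(-1)))) = 1/((1/470)*(1/17956)*(1833 + 47*(-5) + 2*17956*(-2115 - 5))) = 1/((1/470)*(1/17956)*(1833 - 235 + 2*17956*(-2120))) = 1/((1/470)*(1/17956)*(1833 - 235 - 76133440)) = 1/((1/470)*(1/17956)*(-76131842)) = 1/(-38065921/4219660) = -4219660/38065921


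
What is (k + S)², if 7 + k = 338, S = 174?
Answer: 255025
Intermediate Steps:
k = 331 (k = -7 + 338 = 331)
(k + S)² = (331 + 174)² = 505² = 255025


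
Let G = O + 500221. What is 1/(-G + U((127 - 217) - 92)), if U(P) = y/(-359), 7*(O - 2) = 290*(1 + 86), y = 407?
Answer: -2513/1266120818 ≈ -1.9848e-6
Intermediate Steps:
O = 25244/7 (O = 2 + (290*(1 + 86))/7 = 2 + (290*87)/7 = 2 + (⅐)*25230 = 2 + 25230/7 = 25244/7 ≈ 3606.3)
U(P) = -407/359 (U(P) = 407/(-359) = 407*(-1/359) = -407/359)
G = 3526791/7 (G = 25244/7 + 500221 = 3526791/7 ≈ 5.0383e+5)
1/(-G + U((127 - 217) - 92)) = 1/(-1*3526791/7 - 407/359) = 1/(-3526791/7 - 407/359) = 1/(-1266120818/2513) = -2513/1266120818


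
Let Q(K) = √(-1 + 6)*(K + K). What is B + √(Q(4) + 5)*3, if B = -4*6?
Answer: -24 + 3*√(5 + 8*√5) ≈ -9.6474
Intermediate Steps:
B = -24
Q(K) = 2*K*√5 (Q(K) = √5*(2*K) = 2*K*√5)
B + √(Q(4) + 5)*3 = -24 + √(2*4*√5 + 5)*3 = -24 + √(8*√5 + 5)*3 = -24 + √(5 + 8*√5)*3 = -24 + 3*√(5 + 8*√5)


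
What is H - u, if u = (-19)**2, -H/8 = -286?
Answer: 1927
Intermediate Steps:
H = 2288 (H = -8*(-286) = 2288)
u = 361
H - u = 2288 - 1*361 = 2288 - 361 = 1927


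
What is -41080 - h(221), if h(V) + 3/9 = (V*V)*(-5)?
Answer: 609376/3 ≈ 2.0313e+5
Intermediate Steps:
h(V) = -⅓ - 5*V² (h(V) = -⅓ + (V*V)*(-5) = -⅓ + V²*(-5) = -⅓ - 5*V²)
-41080 - h(221) = -41080 - (-⅓ - 5*221²) = -41080 - (-⅓ - 5*48841) = -41080 - (-⅓ - 244205) = -41080 - 1*(-732616/3) = -41080 + 732616/3 = 609376/3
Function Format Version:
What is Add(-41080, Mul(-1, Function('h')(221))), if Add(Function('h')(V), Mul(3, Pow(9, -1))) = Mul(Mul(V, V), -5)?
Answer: Rational(609376, 3) ≈ 2.0313e+5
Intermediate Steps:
Function('h')(V) = Add(Rational(-1, 3), Mul(-5, Pow(V, 2))) (Function('h')(V) = Add(Rational(-1, 3), Mul(Mul(V, V), -5)) = Add(Rational(-1, 3), Mul(Pow(V, 2), -5)) = Add(Rational(-1, 3), Mul(-5, Pow(V, 2))))
Add(-41080, Mul(-1, Function('h')(221))) = Add(-41080, Mul(-1, Add(Rational(-1, 3), Mul(-5, Pow(221, 2))))) = Add(-41080, Mul(-1, Add(Rational(-1, 3), Mul(-5, 48841)))) = Add(-41080, Mul(-1, Add(Rational(-1, 3), -244205))) = Add(-41080, Mul(-1, Rational(-732616, 3))) = Add(-41080, Rational(732616, 3)) = Rational(609376, 3)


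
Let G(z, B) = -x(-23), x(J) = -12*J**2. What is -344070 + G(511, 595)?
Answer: -337722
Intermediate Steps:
G(z, B) = 6348 (G(z, B) = -(-12)*(-23)**2 = -(-12)*529 = -1*(-6348) = 6348)
-344070 + G(511, 595) = -344070 + 6348 = -337722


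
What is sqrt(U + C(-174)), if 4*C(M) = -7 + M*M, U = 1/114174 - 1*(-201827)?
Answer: sqrt(303289011268943)/38058 ≈ 457.60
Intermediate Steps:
U = 23043395899/114174 (U = 1/114174 + 201827 = 23043395899/114174 ≈ 2.0183e+5)
C(M) = -7/4 + M**2/4 (C(M) = (-7 + M*M)/4 = (-7 + M**2)/4 = -7/4 + M**2/4)
sqrt(U + C(-174)) = sqrt(23043395899/114174 + (-7/4 + (1/4)*(-174)**2)) = sqrt(23043395899/114174 + (-7/4 + (1/4)*30276)) = sqrt(23043395899/114174 + (-7/4 + 7569)) = sqrt(23043395899/114174 + 30269/4) = sqrt(47814758201/228348) = sqrt(303289011268943)/38058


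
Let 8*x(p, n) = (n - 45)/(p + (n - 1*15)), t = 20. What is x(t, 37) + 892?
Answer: 37463/42 ≈ 891.98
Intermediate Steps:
x(p, n) = (-45 + n)/(8*(-15 + n + p)) (x(p, n) = ((n - 45)/(p + (n - 1*15)))/8 = ((-45 + n)/(p + (n - 15)))/8 = ((-45 + n)/(p + (-15 + n)))/8 = ((-45 + n)/(-15 + n + p))/8 = (-45 + n)/(8*(-15 + n + p)))
x(t, 37) + 892 = (-45 + 37)/(8*(-15 + 37 + 20)) + 892 = (1/8)*(-8)/42 + 892 = (1/8)*(1/42)*(-8) + 892 = -1/42 + 892 = 37463/42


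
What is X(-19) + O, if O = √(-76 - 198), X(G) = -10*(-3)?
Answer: 30 + I*√274 ≈ 30.0 + 16.553*I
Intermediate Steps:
X(G) = 30
O = I*√274 (O = √(-274) = I*√274 ≈ 16.553*I)
X(-19) + O = 30 + I*√274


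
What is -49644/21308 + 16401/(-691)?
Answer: -13706304/525851 ≈ -26.065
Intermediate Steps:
-49644/21308 + 16401/(-691) = -49644*1/21308 + 16401*(-1/691) = -1773/761 - 16401/691 = -13706304/525851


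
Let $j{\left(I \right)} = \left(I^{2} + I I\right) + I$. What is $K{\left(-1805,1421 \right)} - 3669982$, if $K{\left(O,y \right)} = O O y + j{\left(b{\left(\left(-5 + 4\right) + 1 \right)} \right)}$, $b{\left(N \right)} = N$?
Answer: $4625983543$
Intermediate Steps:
$j{\left(I \right)} = I + 2 I^{2}$ ($j{\left(I \right)} = \left(I^{2} + I^{2}\right) + I = 2 I^{2} + I = I + 2 I^{2}$)
$K{\left(O,y \right)} = y O^{2}$ ($K{\left(O,y \right)} = O O y + \left(\left(-5 + 4\right) + 1\right) \left(1 + 2 \left(\left(-5 + 4\right) + 1\right)\right) = O^{2} y + \left(-1 + 1\right) \left(1 + 2 \left(-1 + 1\right)\right) = y O^{2} + 0 \left(1 + 2 \cdot 0\right) = y O^{2} + 0 \left(1 + 0\right) = y O^{2} + 0 \cdot 1 = y O^{2} + 0 = y O^{2}$)
$K{\left(-1805,1421 \right)} - 3669982 = 1421 \left(-1805\right)^{2} - 3669982 = 1421 \cdot 3258025 - 3669982 = 4629653525 - 3669982 = 4625983543$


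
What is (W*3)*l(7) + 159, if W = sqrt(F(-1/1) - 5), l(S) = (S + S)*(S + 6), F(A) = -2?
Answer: 159 + 546*I*sqrt(7) ≈ 159.0 + 1444.6*I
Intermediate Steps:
l(S) = 2*S*(6 + S) (l(S) = (2*S)*(6 + S) = 2*S*(6 + S))
W = I*sqrt(7) (W = sqrt(-2 - 5) = sqrt(-7) = I*sqrt(7) ≈ 2.6458*I)
(W*3)*l(7) + 159 = ((I*sqrt(7))*3)*(2*7*(6 + 7)) + 159 = (3*I*sqrt(7))*(2*7*13) + 159 = (3*I*sqrt(7))*182 + 159 = 546*I*sqrt(7) + 159 = 159 + 546*I*sqrt(7)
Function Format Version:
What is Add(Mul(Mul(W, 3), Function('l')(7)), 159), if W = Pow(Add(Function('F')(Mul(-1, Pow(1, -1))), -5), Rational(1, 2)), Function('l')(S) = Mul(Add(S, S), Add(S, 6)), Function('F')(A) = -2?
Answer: Add(159, Mul(546, I, Pow(7, Rational(1, 2)))) ≈ Add(159.00, Mul(1444.6, I))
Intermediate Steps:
Function('l')(S) = Mul(2, S, Add(6, S)) (Function('l')(S) = Mul(Mul(2, S), Add(6, S)) = Mul(2, S, Add(6, S)))
W = Mul(I, Pow(7, Rational(1, 2))) (W = Pow(Add(-2, -5), Rational(1, 2)) = Pow(-7, Rational(1, 2)) = Mul(I, Pow(7, Rational(1, 2))) ≈ Mul(2.6458, I))
Add(Mul(Mul(W, 3), Function('l')(7)), 159) = Add(Mul(Mul(Mul(I, Pow(7, Rational(1, 2))), 3), Mul(2, 7, Add(6, 7))), 159) = Add(Mul(Mul(3, I, Pow(7, Rational(1, 2))), Mul(2, 7, 13)), 159) = Add(Mul(Mul(3, I, Pow(7, Rational(1, 2))), 182), 159) = Add(Mul(546, I, Pow(7, Rational(1, 2))), 159) = Add(159, Mul(546, I, Pow(7, Rational(1, 2))))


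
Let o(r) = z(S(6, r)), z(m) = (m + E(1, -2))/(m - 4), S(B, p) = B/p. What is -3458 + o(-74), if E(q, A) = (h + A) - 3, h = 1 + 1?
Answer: -522044/151 ≈ -3457.2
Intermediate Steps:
h = 2
E(q, A) = -1 + A (E(q, A) = (2 + A) - 3 = -1 + A)
z(m) = (-3 + m)/(-4 + m) (z(m) = (m + (-1 - 2))/(m - 4) = (m - 3)/(-4 + m) = (-3 + m)/(-4 + m))
o(r) = (-3 + 6/r)/(-4 + 6/r)
-3458 + o(-74) = -3458 + 3*(-2 - 74)/(2*(-3 + 2*(-74))) = -3458 + (3/2)*(-76)/(-3 - 148) = -3458 + (3/2)*(-76)/(-151) = -3458 + (3/2)*(-1/151)*(-76) = -3458 + 114/151 = -522044/151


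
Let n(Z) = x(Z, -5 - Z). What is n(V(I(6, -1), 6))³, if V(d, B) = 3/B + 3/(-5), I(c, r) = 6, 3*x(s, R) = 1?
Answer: 1/27 ≈ 0.037037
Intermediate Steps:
x(s, R) = ⅓ (x(s, R) = (⅓)*1 = ⅓)
V(d, B) = -⅗ + 3/B (V(d, B) = 3/B + 3*(-⅕) = 3/B - ⅗ = -⅗ + 3/B)
n(Z) = ⅓
n(V(I(6, -1), 6))³ = (⅓)³ = 1/27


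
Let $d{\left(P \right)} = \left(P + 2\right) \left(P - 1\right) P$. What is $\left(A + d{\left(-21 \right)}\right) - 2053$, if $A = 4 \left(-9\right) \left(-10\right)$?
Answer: $-10471$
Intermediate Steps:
$d{\left(P \right)} = P \left(-1 + P\right) \left(2 + P\right)$ ($d{\left(P \right)} = \left(2 + P\right) \left(-1 + P\right) P = \left(-1 + P\right) \left(2 + P\right) P = P \left(-1 + P\right) \left(2 + P\right)$)
$A = 360$ ($A = \left(-36\right) \left(-10\right) = 360$)
$\left(A + d{\left(-21 \right)}\right) - 2053 = \left(360 - 21 \left(-2 - 21 + \left(-21\right)^{2}\right)\right) - 2053 = \left(360 - 21 \left(-2 - 21 + 441\right)\right) - 2053 = \left(360 - 8778\right) - 2053 = -8418 - 2053 = -10471$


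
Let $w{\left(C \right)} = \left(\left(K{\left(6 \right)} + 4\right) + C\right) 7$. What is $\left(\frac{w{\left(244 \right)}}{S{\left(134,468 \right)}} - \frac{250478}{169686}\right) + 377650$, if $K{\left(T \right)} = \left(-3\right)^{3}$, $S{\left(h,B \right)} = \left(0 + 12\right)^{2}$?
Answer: $\frac{512667922945}{1357488} \approx 3.7766 \cdot 10^{5}$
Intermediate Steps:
$S{\left(h,B \right)} = 144$ ($S{\left(h,B \right)} = 12^{2} = 144$)
$K{\left(T \right)} = -27$
$w{\left(C \right)} = -161 + 7 C$ ($w{\left(C \right)} = \left(\left(-27 + 4\right) + C\right) 7 = \left(-23 + C\right) 7 = -161 + 7 C$)
$\left(\frac{w{\left(244 \right)}}{S{\left(134,468 \right)}} - \frac{250478}{169686}\right) + 377650 = \left(\frac{-161 + 7 \cdot 244}{144} - \frac{250478}{169686}\right) + 377650 = \left(\left(-161 + 1708\right) \frac{1}{144} - \frac{125239}{84843}\right) + 377650 = \left(1547 \cdot \frac{1}{144} - \frac{125239}{84843}\right) + 377650 = \left(\frac{1547}{144} - \frac{125239}{84843}\right) + 377650 = \frac{12579745}{1357488} + 377650 = \frac{512667922945}{1357488}$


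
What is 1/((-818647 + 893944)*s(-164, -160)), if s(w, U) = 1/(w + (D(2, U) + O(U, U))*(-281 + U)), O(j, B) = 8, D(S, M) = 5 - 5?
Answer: -3692/75297 ≈ -0.049033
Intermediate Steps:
D(S, M) = 0
s(w, U) = 1/(-2248 + w + 8*U) (s(w, U) = 1/(w + (0 + 8)*(-281 + U)) = 1/(w + 8*(-281 + U)) = 1/(w + (-2248 + 8*U)) = 1/(-2248 + w + 8*U))
1/((-818647 + 893944)*s(-164, -160)) = 1/((-818647 + 893944)*(1/(-2248 - 164 + 8*(-160)))) = 1/(75297*(1/(-2248 - 164 - 1280))) = 1/(75297*(1/(-3692))) = 1/(75297*(-1/3692)) = (1/75297)*(-3692) = -3692/75297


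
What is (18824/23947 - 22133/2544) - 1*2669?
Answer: -163080728087/60921168 ≈ -2676.9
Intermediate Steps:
(18824/23947 - 22133/2544) - 1*2669 = (18824*(1/23947) - 22133*1/2544) - 2669 = (18824/23947 - 22133/2544) - 2669 = -482130695/60921168 - 2669 = -163080728087/60921168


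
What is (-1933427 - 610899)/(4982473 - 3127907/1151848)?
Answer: -2930676814448/5739048432197 ≈ -0.51066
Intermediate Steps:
(-1933427 - 610899)/(4982473 - 3127907/1151848) = -2544326/(4982473 - 3127907*1/1151848) = -2544326/(4982473 - 3127907/1151848) = -2544326/5739048432197/1151848 = -2544326*1151848/5739048432197 = -2930676814448/5739048432197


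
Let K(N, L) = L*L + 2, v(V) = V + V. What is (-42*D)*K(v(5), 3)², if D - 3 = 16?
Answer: -96558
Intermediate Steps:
D = 19 (D = 3 + 16 = 19)
v(V) = 2*V
K(N, L) = 2 + L² (K(N, L) = L² + 2 = 2 + L²)
(-42*D)*K(v(5), 3)² = (-42*19)*(2 + 3²)² = -798*(2 + 9)² = -798*11² = -798*121 = -96558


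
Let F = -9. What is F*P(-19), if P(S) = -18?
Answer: 162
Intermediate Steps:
F*P(-19) = -9*(-18) = 162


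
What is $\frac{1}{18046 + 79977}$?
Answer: $\frac{1}{98023} \approx 1.0202 \cdot 10^{-5}$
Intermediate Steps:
$\frac{1}{18046 + 79977} = \frac{1}{98023}$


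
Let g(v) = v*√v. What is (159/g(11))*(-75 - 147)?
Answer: -35298*√11/121 ≈ -967.52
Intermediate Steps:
g(v) = v^(3/2)
(159/g(11))*(-75 - 147) = (159/(11^(3/2)))*(-75 - 147) = (159/((11*√11)))*(-222) = (159*(√11/121))*(-222) = (159*√11/121)*(-222) = -35298*√11/121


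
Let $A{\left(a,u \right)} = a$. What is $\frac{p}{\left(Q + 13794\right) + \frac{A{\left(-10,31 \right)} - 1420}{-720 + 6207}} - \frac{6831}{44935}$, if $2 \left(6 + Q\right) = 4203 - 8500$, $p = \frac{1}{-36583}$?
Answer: $- \frac{2901753254510349}{19088022321335215} \approx -0.15202$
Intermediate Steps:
$p = - \frac{1}{36583} \approx -2.7335 \cdot 10^{-5}$
$Q = - \frac{4309}{2}$ ($Q = -6 + \frac{4203 - 8500}{2} = -6 + \frac{1}{2} \left(-4297\right) = -6 - \frac{4297}{2} = - \frac{4309}{2} \approx -2154.5$)
$\frac{p}{\left(Q + 13794\right) + \frac{A{\left(-10,31 \right)} - 1420}{-720 + 6207}} - \frac{6831}{44935} = - \frac{1}{36583 \left(\left(- \frac{4309}{2} + 13794\right) + \frac{-10 - 1420}{-720 + 6207}\right)} - \frac{6831}{44935} = - \frac{1}{36583 \left(\frac{23279}{2} - \frac{1430}{5487}\right)} - \frac{621}{4085} = - \frac{1}{36583 \cdot \frac{127729013}{10974}} - \frac{621}{4085} = \left(- \frac{1}{36583}\right) \frac{10974}{127729013} - \frac{621}{4085} = - \frac{10974}{4672710482579} - \frac{621}{4085} = - \frac{2901753254510349}{19088022321335215}$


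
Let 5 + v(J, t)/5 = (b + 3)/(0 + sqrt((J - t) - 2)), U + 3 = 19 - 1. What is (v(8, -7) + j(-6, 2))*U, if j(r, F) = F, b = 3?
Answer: -345 + 450*sqrt(13)/13 ≈ -220.19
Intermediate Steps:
U = 15 (U = -3 + (19 - 1) = -3 + 18 = 15)
v(J, t) = -25 + 30/sqrt(-2 + J - t) (v(J, t) = -25 + 5*((3 + 3)/(0 + sqrt((J - t) - 2))) = -25 + 5*(6/(0 + sqrt(-2 + J - t))) = -25 + 5*(6/(sqrt(-2 + J - t))) = -25 + 5*(6/sqrt(-2 + J - t)) = -25 + 30/sqrt(-2 + J - t))
(v(8, -7) + j(-6, 2))*U = ((-25 + 30/sqrt(-2 + 8 - 1*(-7))) + 2)*15 = ((-25 + 30/sqrt(-2 + 8 + 7)) + 2)*15 = ((-25 + 30/sqrt(13)) + 2)*15 = ((-25 + 30*(sqrt(13)/13)) + 2)*15 = ((-25 + 30*sqrt(13)/13) + 2)*15 = (-23 + 30*sqrt(13)/13)*15 = -345 + 450*sqrt(13)/13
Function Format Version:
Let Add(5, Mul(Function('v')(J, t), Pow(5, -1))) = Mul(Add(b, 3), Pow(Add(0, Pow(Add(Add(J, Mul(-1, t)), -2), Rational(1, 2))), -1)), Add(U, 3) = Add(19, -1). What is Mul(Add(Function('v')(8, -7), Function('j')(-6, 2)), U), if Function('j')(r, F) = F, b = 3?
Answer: Add(-345, Mul(Rational(450, 13), Pow(13, Rational(1, 2)))) ≈ -220.19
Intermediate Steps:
U = 15 (U = Add(-3, Add(19, -1)) = Add(-3, 18) = 15)
Function('v')(J, t) = Add(-25, Mul(30, Pow(Add(-2, J, Mul(-1, t)), Rational(-1, 2)))) (Function('v')(J, t) = Add(-25, Mul(5, Mul(Add(3, 3), Pow(Add(0, Pow(Add(Add(J, Mul(-1, t)), -2), Rational(1, 2))), -1)))) = Add(-25, Mul(5, Mul(6, Pow(Add(0, Pow(Add(-2, J, Mul(-1, t)), Rational(1, 2))), -1)))) = Add(-25, Mul(5, Mul(6, Pow(Pow(Add(-2, J, Mul(-1, t)), Rational(1, 2)), -1)))) = Add(-25, Mul(5, Mul(6, Pow(Add(-2, J, Mul(-1, t)), Rational(-1, 2))))) = Add(-25, Mul(30, Pow(Add(-2, J, Mul(-1, t)), Rational(-1, 2)))))
Mul(Add(Function('v')(8, -7), Function('j')(-6, 2)), U) = Mul(Add(Add(-25, Mul(30, Pow(Add(-2, 8, Mul(-1, -7)), Rational(-1, 2)))), 2), 15) = Mul(Add(Add(-25, Mul(30, Pow(Add(-2, 8, 7), Rational(-1, 2)))), 2), 15) = Mul(Add(Add(-25, Mul(30, Pow(13, Rational(-1, 2)))), 2), 15) = Mul(Add(Add(-25, Mul(30, Mul(Rational(1, 13), Pow(13, Rational(1, 2))))), 2), 15) = Mul(Add(Add(-25, Mul(Rational(30, 13), Pow(13, Rational(1, 2)))), 2), 15) = Mul(Add(-23, Mul(Rational(30, 13), Pow(13, Rational(1, 2)))), 15) = Add(-345, Mul(Rational(450, 13), Pow(13, Rational(1, 2))))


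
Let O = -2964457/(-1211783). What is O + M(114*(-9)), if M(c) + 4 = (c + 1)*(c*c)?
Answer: -1307505255223375/1211783 ≈ -1.0790e+9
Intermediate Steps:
M(c) = -4 + c**2*(1 + c) (M(c) = -4 + (c + 1)*(c*c) = -4 + (1 + c)*c**2 = -4 + c**2*(1 + c))
O = 2964457/1211783 (O = -2964457*(-1/1211783) = 2964457/1211783 ≈ 2.4464)
O + M(114*(-9)) = 2964457/1211783 + (-4 + (114*(-9))**2 + (114*(-9))**3) = 2964457/1211783 + (-4 + (-1026)**2 + (-1026)**3) = 2964457/1211783 + (-4 + 1052676 - 1080045576) = 2964457/1211783 - 1078992904 = -1307505255223375/1211783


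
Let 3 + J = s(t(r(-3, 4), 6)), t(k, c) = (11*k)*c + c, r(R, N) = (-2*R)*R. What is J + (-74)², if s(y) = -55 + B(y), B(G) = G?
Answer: 4236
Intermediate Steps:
r(R, N) = -2*R²
t(k, c) = c + 11*c*k (t(k, c) = 11*c*k + c = c + 11*c*k)
s(y) = -55 + y
J = -1240 (J = -3 + (-55 + 6*(1 + 11*(-2*(-3)²))) = -3 + (-55 + 6*(1 + 11*(-2*9))) = -3 + (-55 + 6*(1 + 11*(-18))) = -3 + (-55 + 6*(1 - 198)) = -3 + (-55 + 6*(-197)) = -3 + (-55 - 1182) = -3 - 1237 = -1240)
J + (-74)² = -1240 + (-74)² = -1240 + 5476 = 4236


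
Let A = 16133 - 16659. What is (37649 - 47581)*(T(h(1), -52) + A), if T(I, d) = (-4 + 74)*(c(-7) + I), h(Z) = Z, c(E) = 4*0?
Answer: 4528992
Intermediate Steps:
c(E) = 0
T(I, d) = 70*I (T(I, d) = (-4 + 74)*(0 + I) = 70*I)
A = -526
(37649 - 47581)*(T(h(1), -52) + A) = (37649 - 47581)*(70*1 - 526) = -9932*(70 - 526) = -9932*(-456) = 4528992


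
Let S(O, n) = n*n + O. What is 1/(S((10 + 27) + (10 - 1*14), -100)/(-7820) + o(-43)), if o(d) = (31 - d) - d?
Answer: 7820/904907 ≈ 0.0086418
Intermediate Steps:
o(d) = 31 - 2*d
S(O, n) = O + n² (S(O, n) = n² + O = O + n²)
1/(S((10 + 27) + (10 - 1*14), -100)/(-7820) + o(-43)) = 1/((((10 + 27) + (10 - 1*14)) + (-100)²)/(-7820) + (31 - 2*(-43))) = 1/(((37 + (10 - 14)) + 10000)*(-1/7820) + (31 + 86)) = 1/(((37 - 4) + 10000)*(-1/7820) + 117) = 1/((33 + 10000)*(-1/7820) + 117) = 1/(10033*(-1/7820) + 117) = 1/(-10033/7820 + 117) = 1/(904907/7820) = 7820/904907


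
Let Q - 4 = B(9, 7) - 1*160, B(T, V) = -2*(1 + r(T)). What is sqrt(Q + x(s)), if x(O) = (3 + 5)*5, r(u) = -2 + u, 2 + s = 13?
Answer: 2*I*sqrt(33) ≈ 11.489*I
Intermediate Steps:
s = 11 (s = -2 + 13 = 11)
B(T, V) = 2 - 2*T (B(T, V) = -2*(1 + (-2 + T)) = -2*(-1 + T) = 2 - 2*T)
x(O) = 40 (x(O) = 8*5 = 40)
Q = -172 (Q = 4 + ((2 - 2*9) - 1*160) = 4 + ((2 - 18) - 160) = 4 + (-16 - 160) = 4 - 176 = -172)
sqrt(Q + x(s)) = sqrt(-172 + 40) = sqrt(-132) = 2*I*sqrt(33)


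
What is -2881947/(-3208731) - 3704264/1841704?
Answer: -274095558804/246230529901 ≈ -1.1132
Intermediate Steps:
-2881947/(-3208731) - 3704264/1841704 = -2881947*(-1/3208731) - 3704264*1/1841704 = 960649/1069577 - 463033/230213 = -274095558804/246230529901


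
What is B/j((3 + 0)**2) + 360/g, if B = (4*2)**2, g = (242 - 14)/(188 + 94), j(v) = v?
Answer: 77356/171 ≈ 452.37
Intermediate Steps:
g = 38/47 (g = 228/282 = 228*(1/282) = 38/47 ≈ 0.80851)
B = 64 (B = 8**2 = 64)
B/j((3 + 0)**2) + 360/g = 64/((3 + 0)**2) + 360/(38/47) = 64/(3**2) + 360*(47/38) = 64/9 + 8460/19 = 77356/171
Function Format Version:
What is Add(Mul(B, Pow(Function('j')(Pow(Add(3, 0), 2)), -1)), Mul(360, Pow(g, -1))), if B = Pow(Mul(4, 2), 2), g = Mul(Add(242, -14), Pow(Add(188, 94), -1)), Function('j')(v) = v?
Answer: Rational(77356, 171) ≈ 452.37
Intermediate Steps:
g = Rational(38, 47) (g = Mul(228, Pow(282, -1)) = Mul(228, Rational(1, 282)) = Rational(38, 47) ≈ 0.80851)
B = 64 (B = Pow(8, 2) = 64)
Add(Mul(B, Pow(Function('j')(Pow(Add(3, 0), 2)), -1)), Mul(360, Pow(g, -1))) = Add(Mul(64, Pow(Pow(Add(3, 0), 2), -1)), Mul(360, Pow(Rational(38, 47), -1))) = Add(Mul(64, Pow(Pow(3, 2), -1)), Mul(360, Rational(47, 38))) = Add(Mul(64, Pow(9, -1)), Rational(8460, 19)) = Add(Mul(64, Rational(1, 9)), Rational(8460, 19)) = Add(Rational(64, 9), Rational(8460, 19)) = Rational(77356, 171)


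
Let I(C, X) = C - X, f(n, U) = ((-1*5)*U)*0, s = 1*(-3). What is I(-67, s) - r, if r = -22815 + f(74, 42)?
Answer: 22751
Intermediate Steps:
s = -3
f(n, U) = 0 (f(n, U) = -5*U*0 = 0)
r = -22815 (r = -22815 + 0 = -22815)
I(-67, s) - r = (-67 - 1*(-3)) - 1*(-22815) = (-67 + 3) + 22815 = -64 + 22815 = 22751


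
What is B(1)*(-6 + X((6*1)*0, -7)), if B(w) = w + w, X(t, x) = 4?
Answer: -4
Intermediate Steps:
B(w) = 2*w
B(1)*(-6 + X((6*1)*0, -7)) = (2*1)*(-6 + 4) = 2*(-2) = -4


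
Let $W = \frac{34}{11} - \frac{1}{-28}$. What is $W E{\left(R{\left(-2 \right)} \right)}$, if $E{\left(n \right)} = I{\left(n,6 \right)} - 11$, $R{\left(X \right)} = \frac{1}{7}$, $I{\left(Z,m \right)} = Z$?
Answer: $- \frac{18297}{539} \approx -33.946$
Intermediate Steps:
$R{\left(X \right)} = \frac{1}{7}$
$E{\left(n \right)} = -11 + n$ ($E{\left(n \right)} = n - 11 = -11 + n$)
$W = \frac{963}{308}$ ($W = 34 \cdot \frac{1}{11} - - \frac{1}{28} = \frac{34}{11} + \frac{1}{28} = \frac{963}{308} \approx 3.1266$)
$W E{\left(R{\left(-2 \right)} \right)} = \frac{963 \left(-11 + \frac{1}{7}\right)}{308} = \frac{963}{308} \left(- \frac{76}{7}\right) = - \frac{18297}{539}$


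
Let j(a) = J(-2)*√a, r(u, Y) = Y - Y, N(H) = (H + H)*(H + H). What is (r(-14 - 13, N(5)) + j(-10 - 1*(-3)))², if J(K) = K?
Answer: -28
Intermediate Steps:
N(H) = 4*H² (N(H) = (2*H)*(2*H) = 4*H²)
r(u, Y) = 0
j(a) = -2*√a
(r(-14 - 13, N(5)) + j(-10 - 1*(-3)))² = (0 - 2*√(-10 - 1*(-3)))² = (0 - 2*√(-10 + 3))² = (0 - 2*I*√7)² = (-2*I*√7)² = -28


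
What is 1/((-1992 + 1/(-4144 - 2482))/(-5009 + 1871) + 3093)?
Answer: 20792388/64324055077 ≈ 0.00032324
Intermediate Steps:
1/((-1992 + 1/(-4144 - 2482))/(-5009 + 1871) + 3093) = 1/((-1992 + 1/(-6626))/(-3138) + 3093) = 1/((-1992 - 1/6626)*(-1/3138) + 3093) = 1/(-13198993/6626*(-1/3138) + 3093) = 1/(13198993/20792388 + 3093) = 1/(64324055077/20792388) = 20792388/64324055077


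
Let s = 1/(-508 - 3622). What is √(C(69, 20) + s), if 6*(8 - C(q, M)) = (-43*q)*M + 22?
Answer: 11*√12552891330/12390 ≈ 99.470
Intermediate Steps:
C(q, M) = 13/3 + 43*M*q/6 (C(q, M) = 8 - ((-43*q)*M + 22)/6 = 8 - (-43*M*q + 22)/6 = 8 - (22 - 43*M*q)/6 = 8 + (-11/3 + 43*M*q/6) = 13/3 + 43*M*q/6)
s = -1/4130 (s = 1/(-4130) = -1/4130 ≈ -0.00024213)
√(C(69, 20) + s) = √((13/3 + (43/6)*20*69) - 1/4130) = √((13/3 + 9890) - 1/4130) = √(29683/3 - 1/4130) = √(122590787/12390) = 11*√12552891330/12390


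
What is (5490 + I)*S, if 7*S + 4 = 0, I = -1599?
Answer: -15564/7 ≈ -2223.4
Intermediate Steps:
S = -4/7 (S = -4/7 + (1/7)*0 = -4/7 + 0 = -4/7 ≈ -0.57143)
(5490 + I)*S = (5490 - 1599)*(-4/7) = 3891*(-4/7) = -15564/7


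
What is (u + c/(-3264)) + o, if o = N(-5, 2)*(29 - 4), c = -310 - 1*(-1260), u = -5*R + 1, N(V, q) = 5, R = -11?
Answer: 294917/1632 ≈ 180.71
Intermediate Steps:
u = 56 (u = -5*(-11) + 1 = 55 + 1 = 56)
c = 950 (c = -310 + 1260 = 950)
o = 125 (o = 5*(29 - 4) = 5*25 = 125)
(u + c/(-3264)) + o = (56 + 950/(-3264)) + 125 = (56 + 950*(-1/3264)) + 125 = (56 - 475/1632) + 125 = 90917/1632 + 125 = 294917/1632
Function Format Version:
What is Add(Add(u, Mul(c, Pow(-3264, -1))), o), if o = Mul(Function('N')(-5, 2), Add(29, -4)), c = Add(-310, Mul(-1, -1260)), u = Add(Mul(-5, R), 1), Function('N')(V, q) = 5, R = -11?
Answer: Rational(294917, 1632) ≈ 180.71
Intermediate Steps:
u = 56 (u = Add(Mul(-5, -11), 1) = Add(55, 1) = 56)
c = 950 (c = Add(-310, 1260) = 950)
o = 125 (o = Mul(5, Add(29, -4)) = Mul(5, 25) = 125)
Add(Add(u, Mul(c, Pow(-3264, -1))), o) = Add(Add(56, Mul(950, Pow(-3264, -1))), 125) = Add(Add(56, Mul(950, Rational(-1, 3264))), 125) = Add(Add(56, Rational(-475, 1632)), 125) = Add(Rational(90917, 1632), 125) = Rational(294917, 1632)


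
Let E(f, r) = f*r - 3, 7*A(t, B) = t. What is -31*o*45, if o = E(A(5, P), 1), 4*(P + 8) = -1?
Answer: 22320/7 ≈ 3188.6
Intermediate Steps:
P = -33/4 (P = -8 + (¼)*(-1) = -8 - ¼ = -33/4 ≈ -8.2500)
A(t, B) = t/7
E(f, r) = -3 + f*r
o = -16/7 (o = -3 + ((⅐)*5)*1 = -3 + (5/7)*1 = -3 + 5/7 = -16/7 ≈ -2.2857)
-31*o*45 = -31*(-16/7)*45 = (496/7)*45 = 22320/7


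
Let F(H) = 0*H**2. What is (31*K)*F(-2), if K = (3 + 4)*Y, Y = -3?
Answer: 0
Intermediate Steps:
F(H) = 0
K = -21 (K = (3 + 4)*(-3) = 7*(-3) = -21)
(31*K)*F(-2) = (31*(-21))*0 = -651*0 = 0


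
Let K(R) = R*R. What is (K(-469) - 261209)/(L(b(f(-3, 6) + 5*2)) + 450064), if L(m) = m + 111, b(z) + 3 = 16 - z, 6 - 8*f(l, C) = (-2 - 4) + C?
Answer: -164992/1800709 ≈ -0.091626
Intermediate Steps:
f(l, C) = 3/2 - C/8 (f(l, C) = 3/4 - ((-2 - 4) + C)/8 = 3/4 - (-6 + C)/8 = 3/4 + (3/4 - C/8) = 3/2 - C/8)
b(z) = 13 - z (b(z) = -3 + (16 - z) = 13 - z)
L(m) = 111 + m
K(R) = R**2
(K(-469) - 261209)/(L(b(f(-3, 6) + 5*2)) + 450064) = ((-469)**2 - 261209)/((111 + (13 - ((3/2 - 1/8*6) + 5*2))) + 450064) = (219961 - 261209)/((111 + (13 - ((3/2 - 3/4) + 10))) + 450064) = -41248/((111 + (13 - (3/4 + 10))) + 450064) = -41248/((111 + (13 - 1*43/4)) + 450064) = -41248/((111 + (13 - 43/4)) + 450064) = -41248/((111 + 9/4) + 450064) = -41248/(453/4 + 450064) = -41248/1800709/4 = -41248*4/1800709 = -164992/1800709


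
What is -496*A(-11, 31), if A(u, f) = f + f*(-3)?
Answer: 30752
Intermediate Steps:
A(u, f) = -2*f (A(u, f) = f - 3*f = -2*f)
-496*A(-11, 31) = -(-992)*31 = -496*(-62) = 30752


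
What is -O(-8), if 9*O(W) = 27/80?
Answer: -3/80 ≈ -0.037500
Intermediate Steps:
O(W) = 3/80 (O(W) = (27/80)/9 = (27*(1/80))/9 = (⅑)*(27/80) = 3/80)
-O(-8) = -1*3/80 = -3/80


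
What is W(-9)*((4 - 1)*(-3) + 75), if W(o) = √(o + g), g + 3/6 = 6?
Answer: 33*I*√14 ≈ 123.47*I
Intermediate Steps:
g = 11/2 (g = -½ + 6 = 11/2 ≈ 5.5000)
W(o) = √(11/2 + o) (W(o) = √(o + 11/2) = √(11/2 + o))
W(-9)*((4 - 1)*(-3) + 75) = (√(22 + 4*(-9))/2)*((4 - 1)*(-3) + 75) = (√(22 - 36)/2)*(3*(-3) + 75) = (√(-14)/2)*(-9 + 75) = ((I*√14)/2)*66 = (I*√14/2)*66 = 33*I*√14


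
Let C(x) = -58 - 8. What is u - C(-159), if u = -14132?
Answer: -14066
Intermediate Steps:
C(x) = -66
u - C(-159) = -14132 - 1*(-66) = -14132 + 66 = -14066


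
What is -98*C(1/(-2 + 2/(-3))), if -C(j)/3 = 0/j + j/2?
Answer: -441/8 ≈ -55.125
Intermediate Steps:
C(j) = -3*j/2 (C(j) = -3*(0/j + j/2) = -3*(0 + j*(½)) = -3*(0 + j/2) = -3*j/2)
-98*C(1/(-2 + 2/(-3))) = -(-147)/(-2 + 2/(-3)) = -(-147)/(-2 + 2*(-⅓)) = -(-147)/(-2 - ⅔) = -(-147)/(-8/3) = -(-147)*(-3)/8 = -98*9/16 = -441/8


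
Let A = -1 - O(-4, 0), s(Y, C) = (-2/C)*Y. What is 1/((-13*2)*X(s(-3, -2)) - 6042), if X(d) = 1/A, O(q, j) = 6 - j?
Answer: -7/42268 ≈ -0.00016561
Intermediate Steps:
s(Y, C) = -2*Y/C
A = -7 (A = -1 - (6 - 1*0) = -1 - (6 + 0) = -1 - 1*6 = -1 - 6 = -7)
X(d) = -⅐ (X(d) = 1/(-7) = -⅐)
1/((-13*2)*X(s(-3, -2)) - 6042) = 1/(-13*2*(-⅐) - 6042) = 1/(-26*(-⅐) - 6042) = 1/(26/7 - 6042) = 1/(-42268/7) = -7/42268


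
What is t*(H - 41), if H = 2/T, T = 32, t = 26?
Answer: -8515/8 ≈ -1064.4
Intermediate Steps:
H = 1/16 (H = 2/32 = 2*(1/32) = 1/16 ≈ 0.062500)
t*(H - 41) = 26*(1/16 - 41) = 26*(-655/16) = -8515/8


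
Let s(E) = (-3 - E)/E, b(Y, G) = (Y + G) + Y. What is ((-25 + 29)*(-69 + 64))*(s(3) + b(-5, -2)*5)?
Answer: 1240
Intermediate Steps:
b(Y, G) = G + 2*Y (b(Y, G) = (G + Y) + Y = G + 2*Y)
s(E) = (-3 - E)/E
((-25 + 29)*(-69 + 64))*(s(3) + b(-5, -2)*5) = ((-25 + 29)*(-69 + 64))*((-3 - 1*3)/3 + (-2 + 2*(-5))*5) = (4*(-5))*((-3 - 3)/3 + (-2 - 10)*5) = -20*((⅓)*(-6) - 12*5) = -20*(-2 - 60) = -20*(-62) = 1240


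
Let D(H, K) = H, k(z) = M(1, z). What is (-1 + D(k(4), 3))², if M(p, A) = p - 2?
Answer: 4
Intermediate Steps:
M(p, A) = -2 + p
k(z) = -1 (k(z) = -2 + 1 = -1)
(-1 + D(k(4), 3))² = (-1 - 1)² = (-2)² = 4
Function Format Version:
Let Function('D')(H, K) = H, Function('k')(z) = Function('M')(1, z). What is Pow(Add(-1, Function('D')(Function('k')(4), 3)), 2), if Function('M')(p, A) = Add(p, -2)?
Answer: 4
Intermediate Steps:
Function('M')(p, A) = Add(-2, p)
Function('k')(z) = -1 (Function('k')(z) = Add(-2, 1) = -1)
Pow(Add(-1, Function('D')(Function('k')(4), 3)), 2) = Pow(Add(-1, -1), 2) = Pow(-2, 2) = 4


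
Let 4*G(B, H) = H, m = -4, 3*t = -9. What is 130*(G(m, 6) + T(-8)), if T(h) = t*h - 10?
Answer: 2015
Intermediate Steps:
t = -3 (t = (1/3)*(-9) = -3)
T(h) = -10 - 3*h (T(h) = -3*h - 10 = -10 - 3*h)
G(B, H) = H/4
130*(G(m, 6) + T(-8)) = 130*((1/4)*6 + (-10 - 3*(-8))) = 130*(3/2 + (-10 + 24)) = 130*(3/2 + 14) = 130*(31/2) = 2015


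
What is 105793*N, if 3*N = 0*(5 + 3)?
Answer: 0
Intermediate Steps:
N = 0 (N = (0*(5 + 3))/3 = (0*8)/3 = (⅓)*0 = 0)
105793*N = 105793*0 = 0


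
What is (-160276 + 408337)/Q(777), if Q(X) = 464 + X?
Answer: 248061/1241 ≈ 199.89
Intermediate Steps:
(-160276 + 408337)/Q(777) = (-160276 + 408337)/(464 + 777) = 248061/1241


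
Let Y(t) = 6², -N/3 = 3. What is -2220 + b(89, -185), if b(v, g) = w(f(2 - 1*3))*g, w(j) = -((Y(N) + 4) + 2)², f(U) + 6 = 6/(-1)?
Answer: 324120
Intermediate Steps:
N = -9 (N = -3*3 = -9)
Y(t) = 36
f(U) = -12 (f(U) = -6 + 6/(-1) = -6 + 6*(-1) = -6 - 6 = -12)
w(j) = -1764 (w(j) = -((36 + 4) + 2)² = -(40 + 2)² = -1*42² = -1*1764 = -1764)
b(v, g) = -1764*g
-2220 + b(89, -185) = -2220 - 1764*(-185) = -2220 + 326340 = 324120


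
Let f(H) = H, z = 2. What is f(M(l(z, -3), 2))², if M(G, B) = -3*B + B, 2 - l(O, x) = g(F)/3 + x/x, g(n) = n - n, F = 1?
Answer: 16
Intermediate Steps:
g(n) = 0
l(O, x) = 1 (l(O, x) = 2 - (0/3 + x/x) = 2 - (0*(⅓) + 1) = 2 - (0 + 1) = 2 - 1*1 = 2 - 1 = 1)
M(G, B) = -2*B
f(M(l(z, -3), 2))² = (-2*2)² = (-4)² = 16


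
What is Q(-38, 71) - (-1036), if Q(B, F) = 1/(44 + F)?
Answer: 119141/115 ≈ 1036.0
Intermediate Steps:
Q(-38, 71) - (-1036) = 1/(44 + 71) - (-1036) = 1/115 - 1*(-1036) = 1/115 + 1036 = 119141/115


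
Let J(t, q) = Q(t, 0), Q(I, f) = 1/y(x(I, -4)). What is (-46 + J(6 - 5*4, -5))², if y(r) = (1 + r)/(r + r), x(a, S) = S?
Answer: 16900/9 ≈ 1877.8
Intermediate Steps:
y(r) = (1 + r)/(2*r) (y(r) = (1 + r)/((2*r)) = (1 + r)*(1/(2*r)) = (1 + r)/(2*r))
Q(I, f) = 8/3 (Q(I, f) = 1/((½)*(1 - 4)/(-4)) = 1/((½)*(-¼)*(-3)) = 1/(3/8) = 8/3)
J(t, q) = 8/3
(-46 + J(6 - 5*4, -5))² = (-46 + 8/3)² = (-130/3)² = 16900/9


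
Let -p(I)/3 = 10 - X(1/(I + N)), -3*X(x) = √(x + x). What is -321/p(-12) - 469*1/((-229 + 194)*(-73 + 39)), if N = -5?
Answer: 13402733/1300670 - 321*I*√34/15302 ≈ 10.304 - 0.12232*I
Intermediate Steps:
X(x) = -√2*√x/3 (X(x) = -√(x + x)/3 = -√2*√x/3)
p(I) = -30 - √2*√(1/(-5 + I)) (p(I) = -3*(10 - (-1)*√2*√(1/(I - 5))/3) = -3*(10 - (-1)*√2*√(1/(-5 + I))/3) = -3*(10 + √2*√(1/(-5 + I))/3) = -30 - √2*√(1/(-5 + I)))
-321/p(-12) - 469*1/((-229 + 194)*(-73 + 39)) = -321/(-30 - √2*√(1/(-5 - 12))) - 469*1/((-229 + 194)*(-73 + 39)) = -321/(-30 - √2*√(1/(-17))) - 469/((-34*(-35))) = -321/(-30 - √2*√(-1/17)) - 469/1190 = -321/(-30 - √2*I*√17/17) - 469*1/1190 = -321/(-30 - I*√34/17) - 67/170 = -67/170 - 321/(-30 - I*√34/17)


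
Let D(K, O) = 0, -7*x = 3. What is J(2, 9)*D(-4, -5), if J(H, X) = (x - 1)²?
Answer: 0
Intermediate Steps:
x = -3/7 (x = -⅐*3 = -3/7 ≈ -0.42857)
J(H, X) = 100/49 (J(H, X) = (-3/7 - 1)² = (-10/7)² = 100/49)
J(2, 9)*D(-4, -5) = (100/49)*0 = 0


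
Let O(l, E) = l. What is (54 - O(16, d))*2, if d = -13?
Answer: 76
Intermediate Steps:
(54 - O(16, d))*2 = (54 - 1*16)*2 = (54 - 16)*2 = 38*2 = 76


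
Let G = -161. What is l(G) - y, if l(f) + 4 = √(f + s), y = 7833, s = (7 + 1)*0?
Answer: -7837 + I*√161 ≈ -7837.0 + 12.689*I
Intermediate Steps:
s = 0 (s = 8*0 = 0)
l(f) = -4 + √f (l(f) = -4 + √(f + 0) = -4 + √f)
l(G) - y = (-4 + √(-161)) - 1*7833 = (-4 + I*√161) - 7833 = -7837 + I*√161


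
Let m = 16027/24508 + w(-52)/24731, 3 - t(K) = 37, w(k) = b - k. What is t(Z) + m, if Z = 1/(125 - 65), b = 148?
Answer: -1836944045/55100668 ≈ -33.338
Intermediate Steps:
Z = 1/60 ≈ 0.016667
w(k) = 148 - k
t(K) = -34 (t(K) = 3 - 1*37 = 3 - 37 = -34)
m = 36478667/55100668 (m = 16027/24508 + (148 - 1*(-52))/24731 = 16027*(1/24508) + (148 + 52)*(1/24731) = 1457/2228 + 200*(1/24731) = 1457/2228 + 200/24731 = 36478667/55100668 ≈ 0.66204)
t(Z) + m = -34 + 36478667/55100668 = -1836944045/55100668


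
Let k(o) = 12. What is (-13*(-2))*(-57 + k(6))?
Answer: -1170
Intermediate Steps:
(-13*(-2))*(-57 + k(6)) = (-13*(-2))*(-57 + 12) = 26*(-45) = -1170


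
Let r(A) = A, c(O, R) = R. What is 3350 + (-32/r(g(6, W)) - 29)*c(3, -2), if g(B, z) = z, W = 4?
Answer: 3424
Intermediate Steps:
3350 + (-32/r(g(6, W)) - 29)*c(3, -2) = 3350 + (-32/4 - 29)*(-2) = 3350 + (-32*¼ - 29)*(-2) = 3350 + (-8 - 29)*(-2) = 3350 - 37*(-2) = 3350 + 74 = 3424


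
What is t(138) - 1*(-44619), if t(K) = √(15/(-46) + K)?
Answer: 44619 + √291318/46 ≈ 44631.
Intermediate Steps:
t(K) = √(-15/46 + K) (t(K) = √(15*(-1/46) + K) = √(-15/46 + K))
t(138) - 1*(-44619) = √(-690 + 2116*138)/46 - 1*(-44619) = √(-690 + 292008)/46 + 44619 = √291318/46 + 44619 = 44619 + √291318/46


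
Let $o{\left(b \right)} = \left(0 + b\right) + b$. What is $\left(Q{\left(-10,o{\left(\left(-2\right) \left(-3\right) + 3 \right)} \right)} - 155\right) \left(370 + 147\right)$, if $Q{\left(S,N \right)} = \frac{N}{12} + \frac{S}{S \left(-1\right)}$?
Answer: $- \frac{159753}{2} \approx -79877.0$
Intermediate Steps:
$o{\left(b \right)} = 2 b$ ($o{\left(b \right)} = b + b = 2 b$)
$Q{\left(S,N \right)} = -1 + \frac{N}{12}$ ($Q{\left(S,N \right)} = N \frac{1}{12} + \frac{S}{\left(-1\right) S} = \frac{N}{12} + S \left(- \frac{1}{S}\right) = \frac{N}{12} - 1 = -1 + \frac{N}{12}$)
$\left(Q{\left(-10,o{\left(\left(-2\right) \left(-3\right) + 3 \right)} \right)} - 155\right) \left(370 + 147\right) = \left(\left(-1 + \frac{2 \left(\left(-2\right) \left(-3\right) + 3\right)}{12}\right) - 155\right) \left(370 + 147\right) = \left(\left(-1 + \frac{2 \left(6 + 3\right)}{12}\right) - 155\right) 517 = \left(\left(-1 + \frac{2 \cdot 9}{12}\right) - 155\right) 517 = \left(\left(-1 + \frac{1}{12} \cdot 18\right) - 155\right) 517 = \left(\left(-1 + \frac{3}{2}\right) - 155\right) 517 = \left(\frac{1}{2} - 155\right) 517 = \left(- \frac{309}{2}\right) 517 = - \frac{159753}{2}$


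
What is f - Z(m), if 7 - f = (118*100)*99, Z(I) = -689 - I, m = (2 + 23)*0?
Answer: -1167504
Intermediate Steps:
m = 0 (m = 25*0 = 0)
f = -1168193 (f = 7 - 118*100*99 = 7 - 11800*99 = 7 - 1*1168200 = 7 - 1168200 = -1168193)
f - Z(m) = -1168193 - (-689 - 1*0) = -1168193 - (-689 + 0) = -1168193 - 1*(-689) = -1168193 + 689 = -1167504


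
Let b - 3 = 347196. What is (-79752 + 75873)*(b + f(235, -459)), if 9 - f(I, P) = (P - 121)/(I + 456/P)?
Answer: -48220534667556/35803 ≈ -1.3468e+9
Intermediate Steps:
f(I, P) = 9 - (-121 + P)/(I + 456/P) (f(I, P) = 9 - (P - 121)/(I + 456/P) = 9 - (-121 + P)/(I + 456/P))
b = 347199 (b = 3 + 347196 = 347199)
(-79752 + 75873)*(b + f(235, -459)) = (-79752 + 75873)*(347199 + (4104 - 1*(-459)**2 + 121*(-459) + 9*235*(-459))/(456 + 235*(-459))) = -3879*(347199 + (4104 - 1*210681 - 55539 - 970785)/(456 - 107865)) = -3879*(347199 + (4104 - 210681 - 55539 - 970785)/(-107409)) = -3879*(347199 - 1/107409*(-1232901)) = -3879*(347199 + 410967/35803) = -3879*12431176764/35803 = -48220534667556/35803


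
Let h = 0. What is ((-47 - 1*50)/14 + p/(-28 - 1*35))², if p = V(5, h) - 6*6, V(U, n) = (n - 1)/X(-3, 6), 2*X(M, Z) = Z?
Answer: 117649/2916 ≈ 40.346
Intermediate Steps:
X(M, Z) = Z/2
V(U, n) = -⅓ + n/3 (V(U, n) = (n - 1)/(((½)*6)) = (-1 + n)/3 = (-1 + n)*(⅓) = -⅓ + n/3)
p = -109/3 (p = (-⅓ + (⅓)*0) - 6*6 = (-⅓ + 0) - 36 = -⅓ - 36 = -109/3 ≈ -36.333)
((-47 - 1*50)/14 + p/(-28 - 1*35))² = ((-47 - 1*50)/14 - 109/(3*(-28 - 1*35)))² = ((-47 - 50)*(1/14) - 109/(3*(-28 - 35)))² = (-97*1/14 - 109/3/(-63))² = (-97/14 - 109/3*(-1/63))² = (-97/14 + 109/189)² = (-343/54)² = 117649/2916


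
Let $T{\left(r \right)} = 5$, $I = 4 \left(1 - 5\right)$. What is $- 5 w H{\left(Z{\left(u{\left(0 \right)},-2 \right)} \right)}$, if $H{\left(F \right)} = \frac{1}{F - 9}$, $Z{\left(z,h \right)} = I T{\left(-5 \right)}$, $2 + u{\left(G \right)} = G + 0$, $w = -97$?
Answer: $- \frac{485}{89} \approx -5.4494$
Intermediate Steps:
$I = -16$ ($I = 4 \left(1 - 5\right) = 4 \left(-4\right) = -16$)
$u{\left(G \right)} = -2 + G$ ($u{\left(G \right)} = -2 + \left(G + 0\right) = -2 + G$)
$Z{\left(z,h \right)} = -80$ ($Z{\left(z,h \right)} = \left(-16\right) 5 = -80$)
$H{\left(F \right)} = \frac{1}{-9 + F}$
$- 5 w H{\left(Z{\left(u{\left(0 \right)},-2 \right)} \right)} = \frac{\left(-5\right) \left(-97\right)}{-9 - 80} = \frac{485}{-89} = 485 \left(- \frac{1}{89}\right) = - \frac{485}{89}$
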